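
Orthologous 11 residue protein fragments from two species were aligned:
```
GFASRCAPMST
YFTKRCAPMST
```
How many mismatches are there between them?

3

Comparing position by position, 3 positions differ: 1 (G/Y), 3 (A/T), 4 (S/K).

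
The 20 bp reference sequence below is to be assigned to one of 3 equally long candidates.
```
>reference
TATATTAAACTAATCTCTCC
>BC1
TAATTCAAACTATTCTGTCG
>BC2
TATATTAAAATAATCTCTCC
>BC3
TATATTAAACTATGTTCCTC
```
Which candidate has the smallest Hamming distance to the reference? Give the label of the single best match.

BC2

BC1 differs at 6 bases; BC2 differs at 1 base; BC3 differs at 5 bases. The closest is BC2.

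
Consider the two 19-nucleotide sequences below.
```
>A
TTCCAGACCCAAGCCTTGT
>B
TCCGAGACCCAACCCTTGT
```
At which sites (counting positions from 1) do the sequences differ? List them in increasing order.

Scanning 1-based: 2: T/C; 4: C/G; 13: G/C.

2, 4, 13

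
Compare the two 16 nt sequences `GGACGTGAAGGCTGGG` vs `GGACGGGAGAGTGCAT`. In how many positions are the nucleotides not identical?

8

The sequences differ at positions 6, 9, 10, 12, 13, 14, 15, 16 (1-based) — 8 in total.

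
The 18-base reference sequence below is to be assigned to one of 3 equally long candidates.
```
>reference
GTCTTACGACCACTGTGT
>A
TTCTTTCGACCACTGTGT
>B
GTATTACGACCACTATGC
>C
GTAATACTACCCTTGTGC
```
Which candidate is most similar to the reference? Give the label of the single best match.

A

A differs at 2 positions; B differs at 3 positions; C differs at 6 positions. The closest is A.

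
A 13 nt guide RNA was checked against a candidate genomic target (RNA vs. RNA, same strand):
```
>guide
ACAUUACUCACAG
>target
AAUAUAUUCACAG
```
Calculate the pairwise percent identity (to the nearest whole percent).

4 positions differ (2, 3, 4, 7), so 9 of 13 match: 9/13 = 69.23%.

69%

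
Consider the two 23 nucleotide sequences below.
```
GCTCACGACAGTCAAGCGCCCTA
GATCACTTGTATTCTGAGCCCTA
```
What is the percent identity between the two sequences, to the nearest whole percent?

57%

10 positions differ (2, 7, 8, 9, 10, 11, 13, 14, 15, 17), so 13 of 23 match: 13/23 = 56.52%.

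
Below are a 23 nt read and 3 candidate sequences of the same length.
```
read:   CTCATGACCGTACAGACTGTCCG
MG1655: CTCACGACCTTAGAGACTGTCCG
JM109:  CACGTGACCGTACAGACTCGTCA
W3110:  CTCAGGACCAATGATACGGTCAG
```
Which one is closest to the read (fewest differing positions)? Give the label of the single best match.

MG1655

Hamming distances to read — MG1655: 3; JM109: 6; W3110: 8.
Smallest is MG1655 with 3 mismatches.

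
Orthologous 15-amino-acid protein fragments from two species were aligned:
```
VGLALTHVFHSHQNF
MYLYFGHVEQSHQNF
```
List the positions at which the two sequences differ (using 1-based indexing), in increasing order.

1, 2, 4, 5, 6, 9, 10

Differences at position 1 (V→M), position 2 (G→Y), position 4 (A→Y), position 5 (L→F), position 6 (T→G), position 9 (F→E), position 10 (H→Q).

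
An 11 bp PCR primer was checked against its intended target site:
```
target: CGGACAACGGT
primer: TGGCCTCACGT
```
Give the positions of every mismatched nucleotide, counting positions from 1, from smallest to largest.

Differences at position 1 (C→T), position 4 (A→C), position 6 (A→T), position 7 (A→C), position 8 (C→A), position 9 (G→C).

1, 4, 6, 7, 8, 9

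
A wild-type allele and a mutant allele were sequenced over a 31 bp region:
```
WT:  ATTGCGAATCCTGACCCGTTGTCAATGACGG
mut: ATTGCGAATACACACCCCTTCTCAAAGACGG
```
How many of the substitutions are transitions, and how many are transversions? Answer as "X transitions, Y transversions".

0 transitions, 6 transversions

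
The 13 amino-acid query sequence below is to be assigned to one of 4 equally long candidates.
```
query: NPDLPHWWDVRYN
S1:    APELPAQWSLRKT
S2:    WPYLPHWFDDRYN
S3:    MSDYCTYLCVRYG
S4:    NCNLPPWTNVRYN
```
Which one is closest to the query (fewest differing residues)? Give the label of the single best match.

Hamming distances to query — S1: 8; S2: 4; S3: 9; S4: 5.
Smallest is S2 with 4 mismatches.

S2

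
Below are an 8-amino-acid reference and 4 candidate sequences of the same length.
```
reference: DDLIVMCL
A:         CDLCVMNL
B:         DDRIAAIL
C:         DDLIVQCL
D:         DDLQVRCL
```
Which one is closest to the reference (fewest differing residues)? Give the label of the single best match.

Hamming distances to reference — A: 3; B: 4; C: 1; D: 2.
Smallest is C with 1 mismatch.

C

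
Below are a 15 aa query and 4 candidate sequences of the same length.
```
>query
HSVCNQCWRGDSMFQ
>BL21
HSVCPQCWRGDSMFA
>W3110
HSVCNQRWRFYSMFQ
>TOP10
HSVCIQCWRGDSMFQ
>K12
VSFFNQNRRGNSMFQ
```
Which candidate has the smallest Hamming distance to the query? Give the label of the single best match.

Hamming distances to query — BL21: 2; W3110: 3; TOP10: 1; K12: 6.
Smallest is TOP10 with 1 mismatch.

TOP10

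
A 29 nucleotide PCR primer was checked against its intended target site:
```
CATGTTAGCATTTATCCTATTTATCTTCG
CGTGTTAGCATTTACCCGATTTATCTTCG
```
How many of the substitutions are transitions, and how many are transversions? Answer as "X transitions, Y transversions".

Transitions (purine↔purine or pyrimidine↔pyrimidine): 2 A→G, 15 T→C.
Transversions (purine↔pyrimidine): 18 T→G.

2 transitions, 1 transversion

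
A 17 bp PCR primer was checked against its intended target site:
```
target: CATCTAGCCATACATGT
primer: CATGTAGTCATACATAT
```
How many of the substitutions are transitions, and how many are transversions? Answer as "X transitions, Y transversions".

2 transitions, 1 transversion

Transitions (purine↔purine or pyrimidine↔pyrimidine): 8 C→T, 16 G→A.
Transversions (purine↔pyrimidine): 4 C→G.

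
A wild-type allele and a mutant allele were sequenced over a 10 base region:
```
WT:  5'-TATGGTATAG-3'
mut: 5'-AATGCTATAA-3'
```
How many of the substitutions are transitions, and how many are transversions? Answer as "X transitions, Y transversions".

Transitions (purine↔purine or pyrimidine↔pyrimidine): 10 G→A.
Transversions (purine↔pyrimidine): 1 T→A, 5 G→C.

1 transition, 2 transversions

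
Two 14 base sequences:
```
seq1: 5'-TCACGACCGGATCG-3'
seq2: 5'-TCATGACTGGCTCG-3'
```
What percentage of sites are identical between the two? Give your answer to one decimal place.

3 positions differ (4, 8, 11), so 11 of 14 match: 11/14 = 78.57%.

78.6%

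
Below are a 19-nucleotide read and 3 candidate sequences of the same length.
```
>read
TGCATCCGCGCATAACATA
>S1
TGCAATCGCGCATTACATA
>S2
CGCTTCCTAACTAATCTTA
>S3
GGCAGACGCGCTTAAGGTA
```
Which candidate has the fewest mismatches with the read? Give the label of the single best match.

S1

S1 differs at 3 bases; S2 differs at 9 bases; S3 differs at 6 bases. The closest is S1.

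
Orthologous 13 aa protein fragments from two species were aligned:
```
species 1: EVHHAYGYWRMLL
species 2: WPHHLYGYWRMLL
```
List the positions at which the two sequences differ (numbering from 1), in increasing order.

Scanning 1-based: 1: E/W; 2: V/P; 5: A/L.

1, 2, 5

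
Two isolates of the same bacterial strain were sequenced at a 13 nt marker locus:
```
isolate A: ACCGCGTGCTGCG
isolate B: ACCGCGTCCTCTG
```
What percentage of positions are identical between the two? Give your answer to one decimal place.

3 positions differ (8, 11, 12), so 10 of 13 match: 10/13 = 76.92%.

76.9%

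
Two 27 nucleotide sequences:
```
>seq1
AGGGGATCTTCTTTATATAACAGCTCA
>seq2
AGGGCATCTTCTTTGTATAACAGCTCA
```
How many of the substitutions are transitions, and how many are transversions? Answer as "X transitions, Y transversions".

1 transition, 1 transversion

Transitions (purine↔purine or pyrimidine↔pyrimidine): 15 A→G.
Transversions (purine↔pyrimidine): 5 G→C.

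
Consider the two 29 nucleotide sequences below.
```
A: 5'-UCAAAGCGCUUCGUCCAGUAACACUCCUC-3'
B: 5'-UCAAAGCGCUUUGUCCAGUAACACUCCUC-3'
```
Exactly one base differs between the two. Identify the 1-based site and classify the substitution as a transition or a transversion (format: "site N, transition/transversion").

The sequences differ only at site 12: C→U (pyrimidine→pyrimidine), a transition.

site 12, transition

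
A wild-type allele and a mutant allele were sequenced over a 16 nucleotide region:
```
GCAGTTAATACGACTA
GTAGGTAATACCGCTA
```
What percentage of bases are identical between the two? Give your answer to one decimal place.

4 positions differ (2, 5, 12, 13), so 12 of 16 match: 12/16 = 75%.

75.0%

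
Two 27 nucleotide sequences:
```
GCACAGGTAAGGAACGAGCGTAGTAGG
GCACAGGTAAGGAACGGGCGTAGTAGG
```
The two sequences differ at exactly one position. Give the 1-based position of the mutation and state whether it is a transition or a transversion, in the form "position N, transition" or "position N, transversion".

The sequences differ only at position 17: A→G (purine→purine), a transition.

position 17, transition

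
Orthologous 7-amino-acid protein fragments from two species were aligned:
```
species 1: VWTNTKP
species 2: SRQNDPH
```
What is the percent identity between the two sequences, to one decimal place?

Mismatches at positions 1, 2, 3, 5, 6, 7 (1-based): 6 of 7.
Identical positions: 1/7 = 14.29% → 14.3%.

14.3%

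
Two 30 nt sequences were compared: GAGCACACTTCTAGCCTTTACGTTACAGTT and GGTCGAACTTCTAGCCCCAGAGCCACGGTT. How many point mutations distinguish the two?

12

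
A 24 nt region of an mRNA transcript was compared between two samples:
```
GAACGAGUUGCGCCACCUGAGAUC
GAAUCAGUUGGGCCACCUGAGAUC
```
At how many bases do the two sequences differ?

The sequences differ at bases 4, 5, 11 (1-based) — 3 in total.

3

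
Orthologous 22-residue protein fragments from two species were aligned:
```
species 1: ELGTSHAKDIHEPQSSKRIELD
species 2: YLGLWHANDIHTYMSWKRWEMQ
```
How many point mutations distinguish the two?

11

The sequences differ at residues 1, 4, 5, 8, 12, 13, 14, 16, 19, 21, 22 (1-based) — 11 in total.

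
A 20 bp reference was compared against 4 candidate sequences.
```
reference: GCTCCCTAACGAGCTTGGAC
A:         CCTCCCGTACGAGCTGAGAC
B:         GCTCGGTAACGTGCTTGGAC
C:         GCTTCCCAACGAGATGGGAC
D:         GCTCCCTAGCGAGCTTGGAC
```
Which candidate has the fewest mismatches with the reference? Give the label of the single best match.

A differs at 5 bases; B differs at 3 bases; C differs at 4 bases; D differs at 1 base. The closest is D.

D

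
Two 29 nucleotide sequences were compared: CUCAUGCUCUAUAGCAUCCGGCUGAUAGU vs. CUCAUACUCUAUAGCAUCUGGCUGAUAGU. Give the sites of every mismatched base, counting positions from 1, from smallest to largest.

6, 19

Differences at site 6 (G→A), site 19 (C→U).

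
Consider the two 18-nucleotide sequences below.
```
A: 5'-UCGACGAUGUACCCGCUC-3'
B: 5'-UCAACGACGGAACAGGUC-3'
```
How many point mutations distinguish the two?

6

Comparing position by position, 6 bases differ: 3 (G/A), 8 (U/C), 10 (U/G), 12 (C/A), 14 (C/A), 16 (C/G).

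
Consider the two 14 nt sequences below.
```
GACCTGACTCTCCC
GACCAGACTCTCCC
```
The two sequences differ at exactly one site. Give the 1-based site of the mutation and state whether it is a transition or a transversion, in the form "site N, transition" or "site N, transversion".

The sequences differ only at site 5: T→A (pyrimidine→purine), a transversion.

site 5, transversion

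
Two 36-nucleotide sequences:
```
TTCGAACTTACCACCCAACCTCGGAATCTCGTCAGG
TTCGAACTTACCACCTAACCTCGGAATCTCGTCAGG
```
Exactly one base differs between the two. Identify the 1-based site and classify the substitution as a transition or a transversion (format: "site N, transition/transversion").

site 16, transition

The sequences differ only at site 16: C→T (pyrimidine→pyrimidine), a transition.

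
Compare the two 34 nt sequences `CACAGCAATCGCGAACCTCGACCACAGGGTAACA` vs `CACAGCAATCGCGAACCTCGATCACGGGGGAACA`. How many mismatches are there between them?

Mismatches (1-based): base 22: C→T; base 26: A→G; base 30: T→G.

3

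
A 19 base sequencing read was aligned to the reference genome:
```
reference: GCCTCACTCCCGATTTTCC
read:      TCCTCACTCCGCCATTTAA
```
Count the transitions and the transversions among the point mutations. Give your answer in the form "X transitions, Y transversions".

Mismatches (1-based):
position 1: G→T (purine→pyrimidine, transversion)
position 11: C→G (pyrimidine→purine, transversion)
position 12: G→C (purine→pyrimidine, transversion)
position 13: A→C (purine→pyrimidine, transversion)
position 14: T→A (pyrimidine→purine, transversion)
position 18: C→A (pyrimidine→purine, transversion)
position 19: C→A (pyrimidine→purine, transversion)

0 transitions, 7 transversions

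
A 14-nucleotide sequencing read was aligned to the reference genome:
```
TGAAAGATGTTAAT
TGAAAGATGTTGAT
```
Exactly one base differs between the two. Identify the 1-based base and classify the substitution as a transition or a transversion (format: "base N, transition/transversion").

base 12, transition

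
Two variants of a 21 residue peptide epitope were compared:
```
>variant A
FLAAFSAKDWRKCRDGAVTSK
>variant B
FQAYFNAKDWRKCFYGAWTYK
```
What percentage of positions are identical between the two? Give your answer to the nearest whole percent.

Mismatches at positions 2, 4, 6, 14, 15, 18, 20 (1-based): 7 of 21.
Identical positions: 14/21 = 66.67% → 67%.

67%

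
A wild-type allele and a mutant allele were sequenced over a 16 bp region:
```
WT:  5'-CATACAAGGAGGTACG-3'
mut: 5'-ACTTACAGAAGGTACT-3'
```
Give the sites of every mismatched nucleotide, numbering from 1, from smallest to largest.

1, 2, 4, 5, 6, 9, 16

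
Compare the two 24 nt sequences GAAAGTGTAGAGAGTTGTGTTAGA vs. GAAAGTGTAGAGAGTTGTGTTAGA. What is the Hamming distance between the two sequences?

0

No positions differ; the sequences are identical.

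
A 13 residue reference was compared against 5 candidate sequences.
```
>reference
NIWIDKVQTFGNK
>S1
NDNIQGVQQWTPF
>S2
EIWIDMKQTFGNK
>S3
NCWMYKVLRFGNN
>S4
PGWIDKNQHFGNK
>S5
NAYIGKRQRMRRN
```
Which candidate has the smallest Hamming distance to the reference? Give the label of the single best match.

Hamming distances to reference — S1: 9; S2: 3; S3: 6; S4: 4; S5: 9.
Smallest is S2 with 3 mismatches.

S2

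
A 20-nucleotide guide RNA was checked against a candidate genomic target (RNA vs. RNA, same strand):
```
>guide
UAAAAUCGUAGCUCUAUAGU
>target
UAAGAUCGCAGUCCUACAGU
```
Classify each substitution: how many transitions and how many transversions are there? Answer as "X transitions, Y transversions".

5 transitions, 0 transversions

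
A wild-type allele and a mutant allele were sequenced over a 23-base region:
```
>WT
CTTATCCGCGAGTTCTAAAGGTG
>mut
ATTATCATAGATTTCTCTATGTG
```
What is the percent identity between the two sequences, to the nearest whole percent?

65%

8 positions differ (1, 7, 8, 9, 12, 17, 18, 20), so 15 of 23 match: 15/23 = 65.22%.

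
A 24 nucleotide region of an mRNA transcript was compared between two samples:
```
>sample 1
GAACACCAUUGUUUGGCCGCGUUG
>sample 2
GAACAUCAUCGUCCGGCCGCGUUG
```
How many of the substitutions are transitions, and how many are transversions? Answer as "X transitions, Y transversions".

4 transitions, 0 transversions

Transitions (purine↔purine or pyrimidine↔pyrimidine): 6 C→U, 10 U→C, 13 U→C, 14 U→C.
Transversions (purine↔pyrimidine): none.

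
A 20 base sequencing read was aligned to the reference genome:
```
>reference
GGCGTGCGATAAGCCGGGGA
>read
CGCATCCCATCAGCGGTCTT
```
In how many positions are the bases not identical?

The sequences differ at positions 1, 4, 6, 8, 11, 15, 17, 18, 19, 20 (1-based) — 10 in total.

10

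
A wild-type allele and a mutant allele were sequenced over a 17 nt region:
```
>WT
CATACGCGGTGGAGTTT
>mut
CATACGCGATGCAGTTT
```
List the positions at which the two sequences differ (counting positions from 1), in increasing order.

Differences at position 9 (G→A), position 12 (G→C).

9, 12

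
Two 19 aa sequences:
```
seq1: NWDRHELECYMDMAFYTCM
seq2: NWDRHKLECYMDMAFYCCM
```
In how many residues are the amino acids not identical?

Comparing position by position, 2 residues differ: 6 (E/K), 17 (T/C).

2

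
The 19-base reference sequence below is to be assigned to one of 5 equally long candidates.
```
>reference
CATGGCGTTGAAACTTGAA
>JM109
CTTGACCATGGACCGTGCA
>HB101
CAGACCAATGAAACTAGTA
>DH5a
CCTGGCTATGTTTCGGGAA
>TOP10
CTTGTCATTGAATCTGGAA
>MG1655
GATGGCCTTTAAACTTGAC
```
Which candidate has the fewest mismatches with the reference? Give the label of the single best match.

MG1655

Hamming distances to reference — JM109: 8; HB101: 7; DH5a: 8; TOP10: 5; MG1655: 4.
Smallest is MG1655 with 4 mismatches.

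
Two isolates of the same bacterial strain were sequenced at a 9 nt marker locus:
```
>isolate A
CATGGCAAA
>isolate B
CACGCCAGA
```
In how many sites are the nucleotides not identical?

3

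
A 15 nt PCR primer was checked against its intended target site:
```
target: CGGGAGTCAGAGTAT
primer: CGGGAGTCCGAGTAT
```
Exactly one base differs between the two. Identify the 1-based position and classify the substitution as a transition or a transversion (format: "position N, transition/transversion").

The sequences differ only at position 9: A→C (purine→pyrimidine), a transversion.

position 9, transversion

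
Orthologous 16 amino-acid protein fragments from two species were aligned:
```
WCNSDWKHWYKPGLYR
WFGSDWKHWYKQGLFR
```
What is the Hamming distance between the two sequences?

The sequences differ at positions 2, 3, 12, 15 (1-based) — 4 in total.

4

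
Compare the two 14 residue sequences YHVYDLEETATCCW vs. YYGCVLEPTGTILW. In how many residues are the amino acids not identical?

Comparing position by position, 8 residues differ: 2 (H/Y), 3 (V/G), 4 (Y/C), 5 (D/V), 8 (E/P), 10 (A/G), 12 (C/I), 13 (C/L).

8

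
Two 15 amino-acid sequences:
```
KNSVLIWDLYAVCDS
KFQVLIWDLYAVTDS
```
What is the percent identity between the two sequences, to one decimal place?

80.0%

Mismatches at positions 2, 3, 13 (1-based): 3 of 15.
Identical positions: 12/15 = 80% → 80.0%.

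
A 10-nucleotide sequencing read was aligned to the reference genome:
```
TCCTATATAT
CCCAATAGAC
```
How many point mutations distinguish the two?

The sequences differ at positions 1, 4, 8, 10 (1-based) — 4 in total.

4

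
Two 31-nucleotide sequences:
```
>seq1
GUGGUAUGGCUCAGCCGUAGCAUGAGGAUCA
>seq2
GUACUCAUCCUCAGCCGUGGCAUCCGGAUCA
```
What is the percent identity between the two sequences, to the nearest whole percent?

9 positions differ (3, 4, 6, 7, 8, 9, 19, 24, 25), so 22 of 31 match: 22/31 = 70.97%.

71%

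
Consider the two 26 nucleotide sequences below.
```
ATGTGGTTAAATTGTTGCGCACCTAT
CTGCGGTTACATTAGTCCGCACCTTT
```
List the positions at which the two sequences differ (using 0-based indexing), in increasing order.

Differences at position 0 (A→C), position 3 (T→C), position 9 (A→C), position 13 (G→A), position 14 (T→G), position 16 (G→C), position 24 (A→T).

0, 3, 9, 13, 14, 16, 24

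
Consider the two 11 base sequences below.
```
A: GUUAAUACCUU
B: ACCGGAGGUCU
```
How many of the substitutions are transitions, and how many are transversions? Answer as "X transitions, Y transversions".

8 transitions, 2 transversions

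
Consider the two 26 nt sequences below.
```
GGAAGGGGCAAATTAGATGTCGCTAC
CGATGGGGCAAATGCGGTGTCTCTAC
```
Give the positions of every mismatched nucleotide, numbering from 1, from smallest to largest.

Scanning 1-based: 1: G/C; 4: A/T; 14: T/G; 15: A/C; 17: A/G; 22: G/T.

1, 4, 14, 15, 17, 22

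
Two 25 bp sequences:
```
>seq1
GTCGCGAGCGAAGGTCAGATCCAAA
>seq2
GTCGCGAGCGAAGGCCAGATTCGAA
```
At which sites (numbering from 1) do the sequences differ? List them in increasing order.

15, 21, 23

Scanning 1-based: 15: T/C; 21: C/T; 23: A/G.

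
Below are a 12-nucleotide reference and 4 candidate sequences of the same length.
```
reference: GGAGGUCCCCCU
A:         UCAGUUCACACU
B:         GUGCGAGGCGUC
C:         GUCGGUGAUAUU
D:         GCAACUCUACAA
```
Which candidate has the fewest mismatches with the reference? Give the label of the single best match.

Hamming distances to reference — A: 5; B: 9; C: 7; D: 7.
Smallest is A with 5 mismatches.

A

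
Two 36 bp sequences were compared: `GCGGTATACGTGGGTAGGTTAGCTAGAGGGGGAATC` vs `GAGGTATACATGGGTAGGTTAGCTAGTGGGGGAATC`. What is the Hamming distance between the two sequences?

Comparing position by position, 3 sites differ: 2 (C/A), 10 (G/A), 27 (A/T).

3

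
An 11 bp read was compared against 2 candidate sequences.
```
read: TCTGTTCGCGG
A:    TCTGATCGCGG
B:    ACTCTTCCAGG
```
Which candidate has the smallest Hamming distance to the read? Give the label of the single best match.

A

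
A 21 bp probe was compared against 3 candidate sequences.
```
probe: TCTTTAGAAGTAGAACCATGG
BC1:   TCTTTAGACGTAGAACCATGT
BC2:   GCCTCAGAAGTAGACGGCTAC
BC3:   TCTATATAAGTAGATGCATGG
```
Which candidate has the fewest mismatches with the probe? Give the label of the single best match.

Hamming distances to probe — BC1: 2; BC2: 9; BC3: 4.
Smallest is BC1 with 2 mismatches.

BC1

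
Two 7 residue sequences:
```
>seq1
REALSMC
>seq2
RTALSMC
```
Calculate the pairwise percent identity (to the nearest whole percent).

86%

1 position differs (2), so 6 of 7 match: 6/7 = 85.71%.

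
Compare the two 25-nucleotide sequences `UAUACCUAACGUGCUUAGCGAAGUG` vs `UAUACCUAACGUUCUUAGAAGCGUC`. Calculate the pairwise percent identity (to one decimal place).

76.0%

6 positions differ (13, 19, 20, 21, 22, 25), so 19 of 25 match: 19/25 = 76%.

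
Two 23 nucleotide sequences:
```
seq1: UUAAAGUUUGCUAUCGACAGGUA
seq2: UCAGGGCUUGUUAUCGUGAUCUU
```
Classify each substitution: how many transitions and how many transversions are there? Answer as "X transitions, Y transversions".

5 transitions, 5 transversions

Mismatches (1-based):
position 2: U→C (pyrimidine→pyrimidine, transition)
position 4: A→G (purine→purine, transition)
position 5: A→G (purine→purine, transition)
position 7: U→C (pyrimidine→pyrimidine, transition)
position 11: C→U (pyrimidine→pyrimidine, transition)
position 17: A→U (purine→pyrimidine, transversion)
position 18: C→G (pyrimidine→purine, transversion)
position 20: G→U (purine→pyrimidine, transversion)
position 21: G→C (purine→pyrimidine, transversion)
position 23: A→U (purine→pyrimidine, transversion)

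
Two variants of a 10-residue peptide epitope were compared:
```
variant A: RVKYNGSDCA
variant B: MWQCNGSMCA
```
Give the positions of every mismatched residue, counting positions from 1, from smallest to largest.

Differences at position 1 (R→M), position 2 (V→W), position 3 (K→Q), position 4 (Y→C), position 8 (D→M).

1, 2, 3, 4, 8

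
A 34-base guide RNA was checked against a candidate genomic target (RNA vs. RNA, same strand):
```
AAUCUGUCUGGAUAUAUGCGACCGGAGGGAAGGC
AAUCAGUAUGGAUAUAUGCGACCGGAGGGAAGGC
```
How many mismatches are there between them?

Comparing position by position, 2 sites differ: 5 (U/A), 8 (C/A).

2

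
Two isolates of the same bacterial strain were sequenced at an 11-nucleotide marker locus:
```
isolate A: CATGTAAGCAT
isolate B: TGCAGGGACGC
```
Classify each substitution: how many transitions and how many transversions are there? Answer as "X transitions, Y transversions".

9 transitions, 1 transversion

Mismatches (1-based):
site 1: C→T (pyrimidine→pyrimidine, transition)
site 2: A→G (purine→purine, transition)
site 3: T→C (pyrimidine→pyrimidine, transition)
site 4: G→A (purine→purine, transition)
site 5: T→G (pyrimidine→purine, transversion)
site 6: A→G (purine→purine, transition)
site 7: A→G (purine→purine, transition)
site 8: G→A (purine→purine, transition)
site 10: A→G (purine→purine, transition)
site 11: T→C (pyrimidine→pyrimidine, transition)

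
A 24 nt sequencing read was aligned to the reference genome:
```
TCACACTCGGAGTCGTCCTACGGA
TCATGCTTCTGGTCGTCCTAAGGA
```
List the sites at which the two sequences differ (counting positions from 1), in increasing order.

4, 5, 8, 9, 10, 11, 21

Differences at site 4 (C→T), site 5 (A→G), site 8 (C→T), site 9 (G→C), site 10 (G→T), site 11 (A→G), site 21 (C→A).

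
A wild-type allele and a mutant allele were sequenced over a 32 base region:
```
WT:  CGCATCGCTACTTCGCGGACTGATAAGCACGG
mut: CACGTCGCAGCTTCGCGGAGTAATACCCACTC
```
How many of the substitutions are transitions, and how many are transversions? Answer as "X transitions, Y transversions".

4 transitions, 6 transversions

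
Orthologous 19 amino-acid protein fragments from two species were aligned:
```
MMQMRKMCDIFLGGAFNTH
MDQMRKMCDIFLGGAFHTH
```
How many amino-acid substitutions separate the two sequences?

Comparing position by position, 2 positions differ: 2 (M/D), 17 (N/H).

2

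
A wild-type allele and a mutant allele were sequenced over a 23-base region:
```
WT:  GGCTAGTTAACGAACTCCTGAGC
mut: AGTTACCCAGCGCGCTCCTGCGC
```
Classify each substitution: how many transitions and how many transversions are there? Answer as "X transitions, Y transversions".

6 transitions, 3 transversions

Mismatches (1-based):
position 1: G→A (purine→purine, transition)
position 3: C→T (pyrimidine→pyrimidine, transition)
position 6: G→C (purine→pyrimidine, transversion)
position 7: T→C (pyrimidine→pyrimidine, transition)
position 8: T→C (pyrimidine→pyrimidine, transition)
position 10: A→G (purine→purine, transition)
position 13: A→C (purine→pyrimidine, transversion)
position 14: A→G (purine→purine, transition)
position 21: A→C (purine→pyrimidine, transversion)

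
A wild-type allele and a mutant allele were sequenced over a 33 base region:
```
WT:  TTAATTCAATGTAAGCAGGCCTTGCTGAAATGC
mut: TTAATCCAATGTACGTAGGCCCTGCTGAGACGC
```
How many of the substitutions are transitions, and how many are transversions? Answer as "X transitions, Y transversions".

Mismatches (1-based):
position 6: T→C (pyrimidine→pyrimidine, transition)
position 14: A→C (purine→pyrimidine, transversion)
position 16: C→T (pyrimidine→pyrimidine, transition)
position 22: T→C (pyrimidine→pyrimidine, transition)
position 29: A→G (purine→purine, transition)
position 31: T→C (pyrimidine→pyrimidine, transition)

5 transitions, 1 transversion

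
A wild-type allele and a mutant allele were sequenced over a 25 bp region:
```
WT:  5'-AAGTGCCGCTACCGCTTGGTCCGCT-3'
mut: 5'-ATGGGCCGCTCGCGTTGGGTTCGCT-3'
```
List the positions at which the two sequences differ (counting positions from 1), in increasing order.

2, 4, 11, 12, 15, 17, 21

Differences at position 2 (A→T), position 4 (T→G), position 11 (A→C), position 12 (C→G), position 15 (C→T), position 17 (T→G), position 21 (C→T).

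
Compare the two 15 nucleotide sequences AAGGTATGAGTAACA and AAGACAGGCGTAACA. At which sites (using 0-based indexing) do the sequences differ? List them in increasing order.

3, 4, 6, 8

Differences at site 3 (G→A), site 4 (T→C), site 6 (T→G), site 8 (A→C).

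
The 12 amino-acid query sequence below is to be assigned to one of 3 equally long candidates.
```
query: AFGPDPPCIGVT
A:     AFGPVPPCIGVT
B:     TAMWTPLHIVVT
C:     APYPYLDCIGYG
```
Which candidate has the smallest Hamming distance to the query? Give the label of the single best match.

A differs at 1 position; B differs at 8 positions; C differs at 7 positions. The closest is A.

A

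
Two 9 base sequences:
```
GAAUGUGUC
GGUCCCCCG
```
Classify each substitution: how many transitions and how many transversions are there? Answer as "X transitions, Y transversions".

4 transitions, 4 transversions

Transitions (purine↔purine or pyrimidine↔pyrimidine): 2 A→G, 4 U→C, 6 U→C, 8 U→C.
Transversions (purine↔pyrimidine): 3 A→U, 5 G→C, 7 G→C, 9 C→G.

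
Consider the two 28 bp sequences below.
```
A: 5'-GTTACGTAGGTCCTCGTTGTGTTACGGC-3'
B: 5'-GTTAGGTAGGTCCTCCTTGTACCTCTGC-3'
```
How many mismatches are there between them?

7

The sequences differ at sites 5, 16, 21, 22, 23, 24, 26 (1-based) — 7 in total.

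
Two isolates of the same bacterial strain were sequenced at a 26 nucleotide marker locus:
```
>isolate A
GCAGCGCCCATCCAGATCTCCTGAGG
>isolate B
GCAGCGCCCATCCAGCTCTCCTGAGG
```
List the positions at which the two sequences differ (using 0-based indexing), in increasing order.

15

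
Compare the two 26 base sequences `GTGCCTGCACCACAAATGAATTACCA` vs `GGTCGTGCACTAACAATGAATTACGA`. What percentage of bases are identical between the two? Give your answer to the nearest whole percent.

Mismatches at positions 2, 3, 5, 11, 13, 14, 25 (1-based): 7 of 26.
Identical positions: 19/26 = 73.08% → 73%.

73%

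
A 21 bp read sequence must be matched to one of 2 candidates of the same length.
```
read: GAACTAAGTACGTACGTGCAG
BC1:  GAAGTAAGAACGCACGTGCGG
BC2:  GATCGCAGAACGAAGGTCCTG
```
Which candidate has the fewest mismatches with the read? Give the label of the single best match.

BC1

Hamming distances to read — BC1: 4; BC2: 8.
Smallest is BC1 with 4 mismatches.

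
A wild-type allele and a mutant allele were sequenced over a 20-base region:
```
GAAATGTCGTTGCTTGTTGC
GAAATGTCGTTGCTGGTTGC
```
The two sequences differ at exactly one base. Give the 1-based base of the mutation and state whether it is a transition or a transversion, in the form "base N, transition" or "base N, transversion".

base 15, transversion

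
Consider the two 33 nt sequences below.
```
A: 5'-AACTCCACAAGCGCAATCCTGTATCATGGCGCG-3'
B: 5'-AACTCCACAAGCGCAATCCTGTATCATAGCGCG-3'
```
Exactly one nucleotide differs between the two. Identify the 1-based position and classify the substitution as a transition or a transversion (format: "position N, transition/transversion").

Position 28 changes G→A. G is a purine and A is a purine, so this is a transition.

position 28, transition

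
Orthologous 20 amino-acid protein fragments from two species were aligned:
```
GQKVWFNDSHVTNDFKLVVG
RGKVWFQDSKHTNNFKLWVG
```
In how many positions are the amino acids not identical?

Mismatches (1-based): position 1: G→R; position 2: Q→G; position 7: N→Q; position 10: H→K; position 11: V→H; position 14: D→N; position 18: V→W.

7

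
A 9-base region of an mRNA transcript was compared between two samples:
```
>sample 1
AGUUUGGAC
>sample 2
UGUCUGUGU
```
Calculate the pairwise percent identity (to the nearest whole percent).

44%

Mismatches at positions 1, 4, 7, 8, 9 (1-based): 5 of 9.
Identical positions: 4/9 = 44.44% → 44%.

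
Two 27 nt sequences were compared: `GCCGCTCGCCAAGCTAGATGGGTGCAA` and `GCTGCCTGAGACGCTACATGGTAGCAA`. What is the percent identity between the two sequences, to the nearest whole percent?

67%

9 positions differ (3, 6, 7, 9, 10, 12, 17, 22, 23), so 18 of 27 match: 18/27 = 66.67%.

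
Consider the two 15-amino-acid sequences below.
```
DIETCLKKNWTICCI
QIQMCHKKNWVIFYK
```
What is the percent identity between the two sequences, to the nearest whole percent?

Mismatches at positions 1, 3, 4, 6, 11, 13, 14, 15 (1-based): 8 of 15.
Identical positions: 7/15 = 46.67% → 47%.

47%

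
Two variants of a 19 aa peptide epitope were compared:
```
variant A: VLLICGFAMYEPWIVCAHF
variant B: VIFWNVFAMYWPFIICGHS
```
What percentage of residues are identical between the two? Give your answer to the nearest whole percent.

47%

Mismatches at positions 2, 3, 4, 5, 6, 11, 13, 15, 17, 19 (1-based): 10 of 19.
Identical positions: 9/19 = 47.37% → 47%.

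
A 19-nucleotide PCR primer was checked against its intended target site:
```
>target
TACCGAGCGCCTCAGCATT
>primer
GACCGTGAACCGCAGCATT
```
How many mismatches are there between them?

5

Comparing position by position, 5 sites differ: 1 (T/G), 6 (A/T), 8 (C/A), 9 (G/A), 12 (T/G).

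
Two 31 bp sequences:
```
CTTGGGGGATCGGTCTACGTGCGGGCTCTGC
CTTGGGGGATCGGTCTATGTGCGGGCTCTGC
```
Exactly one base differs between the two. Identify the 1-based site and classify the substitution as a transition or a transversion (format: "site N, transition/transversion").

site 18, transition

The sequences differ only at site 18: C→T (pyrimidine→pyrimidine), a transition.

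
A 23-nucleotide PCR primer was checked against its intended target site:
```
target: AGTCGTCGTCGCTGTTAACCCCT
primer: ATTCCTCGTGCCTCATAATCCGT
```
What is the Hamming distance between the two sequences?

8

The sequences differ at positions 2, 5, 10, 11, 14, 15, 19, 22 (1-based) — 8 in total.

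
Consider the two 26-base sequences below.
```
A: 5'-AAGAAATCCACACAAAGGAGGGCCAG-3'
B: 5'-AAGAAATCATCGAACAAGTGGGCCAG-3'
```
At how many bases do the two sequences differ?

7

The sequences differ at bases 9, 10, 12, 13, 15, 17, 19 (1-based) — 7 in total.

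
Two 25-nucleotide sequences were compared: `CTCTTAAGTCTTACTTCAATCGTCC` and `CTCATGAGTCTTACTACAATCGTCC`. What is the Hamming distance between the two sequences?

The sequences differ at sites 4, 6, 16 (1-based) — 3 in total.

3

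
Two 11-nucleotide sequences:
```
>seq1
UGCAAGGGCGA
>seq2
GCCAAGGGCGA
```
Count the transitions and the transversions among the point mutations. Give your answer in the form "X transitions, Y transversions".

0 transitions, 2 transversions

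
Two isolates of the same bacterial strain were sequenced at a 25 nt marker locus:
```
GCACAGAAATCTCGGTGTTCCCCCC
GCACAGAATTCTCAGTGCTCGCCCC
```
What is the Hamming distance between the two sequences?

4

Comparing position by position, 4 positions differ: 9 (A/T), 14 (G/A), 18 (T/C), 21 (C/G).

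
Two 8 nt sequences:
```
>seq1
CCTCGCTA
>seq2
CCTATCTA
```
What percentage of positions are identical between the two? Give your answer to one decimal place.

75.0%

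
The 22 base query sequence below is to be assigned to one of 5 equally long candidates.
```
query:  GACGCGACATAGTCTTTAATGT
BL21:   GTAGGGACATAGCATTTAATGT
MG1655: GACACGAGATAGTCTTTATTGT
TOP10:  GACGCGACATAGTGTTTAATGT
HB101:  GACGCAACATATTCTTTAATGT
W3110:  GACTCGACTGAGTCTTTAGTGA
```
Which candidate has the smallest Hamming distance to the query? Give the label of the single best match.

TOP10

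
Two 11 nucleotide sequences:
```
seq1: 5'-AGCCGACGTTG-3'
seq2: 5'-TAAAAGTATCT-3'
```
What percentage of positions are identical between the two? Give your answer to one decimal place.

10 positions differ (1, 2, 3, 4, 5, 6, 7, 8, 10, 11), so 1 of 11 match: 1/11 = 9.091%.

9.1%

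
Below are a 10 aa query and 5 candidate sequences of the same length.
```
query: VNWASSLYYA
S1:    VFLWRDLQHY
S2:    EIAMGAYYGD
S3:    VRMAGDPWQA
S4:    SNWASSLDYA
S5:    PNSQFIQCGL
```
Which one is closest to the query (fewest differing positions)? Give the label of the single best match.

Hamming distances to query — S1: 8; S2: 9; S3: 7; S4: 2; S5: 9.
Smallest is S4 with 2 mismatches.

S4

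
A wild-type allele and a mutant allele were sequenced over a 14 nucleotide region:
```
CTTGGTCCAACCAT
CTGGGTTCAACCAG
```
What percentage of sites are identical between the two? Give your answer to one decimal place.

3 positions differ (3, 7, 14), so 11 of 14 match: 11/14 = 78.57%.

78.6%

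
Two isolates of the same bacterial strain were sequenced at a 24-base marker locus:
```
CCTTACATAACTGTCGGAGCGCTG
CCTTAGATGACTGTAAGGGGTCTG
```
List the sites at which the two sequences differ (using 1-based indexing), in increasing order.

6, 9, 15, 16, 18, 20, 21

Differences at site 6 (C→G), site 9 (A→G), site 15 (C→A), site 16 (G→A), site 18 (A→G), site 20 (C→G), site 21 (G→T).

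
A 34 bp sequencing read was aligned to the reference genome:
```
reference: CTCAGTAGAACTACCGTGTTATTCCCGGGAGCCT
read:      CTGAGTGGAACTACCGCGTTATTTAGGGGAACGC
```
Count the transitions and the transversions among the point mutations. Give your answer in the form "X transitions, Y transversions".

5 transitions, 4 transversions

Mismatches (1-based):
position 3: C→G (pyrimidine→purine, transversion)
position 7: A→G (purine→purine, transition)
position 17: T→C (pyrimidine→pyrimidine, transition)
position 24: C→T (pyrimidine→pyrimidine, transition)
position 25: C→A (pyrimidine→purine, transversion)
position 26: C→G (pyrimidine→purine, transversion)
position 31: G→A (purine→purine, transition)
position 33: C→G (pyrimidine→purine, transversion)
position 34: T→C (pyrimidine→pyrimidine, transition)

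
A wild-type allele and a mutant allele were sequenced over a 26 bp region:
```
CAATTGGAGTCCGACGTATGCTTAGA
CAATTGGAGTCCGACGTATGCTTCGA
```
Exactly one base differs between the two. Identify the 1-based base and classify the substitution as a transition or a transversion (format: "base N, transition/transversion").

The sequences differ only at base 24: A→C (purine→pyrimidine), a transversion.

base 24, transversion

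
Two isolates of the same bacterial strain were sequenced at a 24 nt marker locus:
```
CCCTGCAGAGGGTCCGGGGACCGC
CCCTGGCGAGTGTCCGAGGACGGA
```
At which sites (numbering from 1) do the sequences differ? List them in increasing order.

Differences at site 6 (C→G), site 7 (A→C), site 11 (G→T), site 17 (G→A), site 22 (C→G), site 24 (C→A).

6, 7, 11, 17, 22, 24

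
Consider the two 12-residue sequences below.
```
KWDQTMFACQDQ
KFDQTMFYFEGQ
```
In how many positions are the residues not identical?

Comparing position by position, 5 positions differ: 2 (W/F), 8 (A/Y), 9 (C/F), 10 (Q/E), 11 (D/G).

5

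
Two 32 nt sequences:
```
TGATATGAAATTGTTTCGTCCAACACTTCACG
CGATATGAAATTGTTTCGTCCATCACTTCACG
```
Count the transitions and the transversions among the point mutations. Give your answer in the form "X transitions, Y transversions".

Mismatches (1-based):
base 1: T→C (pyrimidine→pyrimidine, transition)
base 23: A→T (purine→pyrimidine, transversion)

1 transition, 1 transversion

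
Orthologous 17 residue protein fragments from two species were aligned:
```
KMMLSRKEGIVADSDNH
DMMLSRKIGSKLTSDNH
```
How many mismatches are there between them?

The sequences differ at residues 1, 8, 10, 11, 12, 13 (1-based) — 6 in total.

6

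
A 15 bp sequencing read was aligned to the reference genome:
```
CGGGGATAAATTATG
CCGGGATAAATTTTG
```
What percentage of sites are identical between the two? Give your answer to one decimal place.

86.7%

Mismatches at positions 2, 13 (1-based): 2 of 15.
Identical positions: 13/15 = 86.67% → 86.7%.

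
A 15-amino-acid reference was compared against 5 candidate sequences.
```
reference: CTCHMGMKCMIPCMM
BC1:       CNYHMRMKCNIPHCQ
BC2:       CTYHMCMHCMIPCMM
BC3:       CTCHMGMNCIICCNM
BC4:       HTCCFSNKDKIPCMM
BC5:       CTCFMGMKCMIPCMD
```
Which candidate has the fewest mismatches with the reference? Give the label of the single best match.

BC1 differs at 7 positions; BC2 differs at 3 positions; BC3 differs at 4 positions; BC4 differs at 7 positions; BC5 differs at 2 positions. The closest is BC5.

BC5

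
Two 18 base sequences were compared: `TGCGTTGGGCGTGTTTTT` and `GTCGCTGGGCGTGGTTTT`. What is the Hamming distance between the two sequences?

4

Mismatches (1-based): position 1: T→G; position 2: G→T; position 5: T→C; position 14: T→G.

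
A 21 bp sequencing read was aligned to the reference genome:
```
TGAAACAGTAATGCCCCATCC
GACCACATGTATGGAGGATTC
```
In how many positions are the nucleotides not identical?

12

Comparing position by position, 12 positions differ: 1 (T/G), 2 (G/A), 3 (A/C), 4 (A/C), 8 (G/T), 9 (T/G), 10 (A/T), 14 (C/G), 15 (C/A), 16 (C/G), 17 (C/G), 20 (C/T).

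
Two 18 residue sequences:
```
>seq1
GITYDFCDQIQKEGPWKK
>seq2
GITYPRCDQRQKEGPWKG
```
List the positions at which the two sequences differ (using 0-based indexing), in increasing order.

4, 5, 9, 17

Differences at position 4 (D→P), position 5 (F→R), position 9 (I→R), position 17 (K→G).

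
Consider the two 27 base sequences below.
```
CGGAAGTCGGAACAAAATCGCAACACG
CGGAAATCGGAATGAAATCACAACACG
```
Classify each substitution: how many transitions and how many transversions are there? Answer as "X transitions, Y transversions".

4 transitions, 0 transversions

Mismatches (1-based):
site 6: G→A (purine→purine, transition)
site 13: C→T (pyrimidine→pyrimidine, transition)
site 14: A→G (purine→purine, transition)
site 20: G→A (purine→purine, transition)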